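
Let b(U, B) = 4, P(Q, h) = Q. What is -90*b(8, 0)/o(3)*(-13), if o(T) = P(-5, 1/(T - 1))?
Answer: -936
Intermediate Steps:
o(T) = -5
-90*b(8, 0)/o(3)*(-13) = -360/(-5)*(-13) = -360*(-1)/5*(-13) = -90*(-⅘)*(-13) = 72*(-13) = -936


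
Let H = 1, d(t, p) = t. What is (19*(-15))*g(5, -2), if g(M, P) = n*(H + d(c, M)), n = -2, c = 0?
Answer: 570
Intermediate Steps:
g(M, P) = -2 (g(M, P) = -2*(1 + 0) = -2*1 = -2)
(19*(-15))*g(5, -2) = (19*(-15))*(-2) = -285*(-2) = 570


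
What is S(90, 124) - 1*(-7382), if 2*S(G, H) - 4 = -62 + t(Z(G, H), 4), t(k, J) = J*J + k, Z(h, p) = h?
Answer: 7406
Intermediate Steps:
t(k, J) = k + J² (t(k, J) = J² + k = k + J²)
S(G, H) = -21 + G/2 (S(G, H) = 2 + (-62 + (G + 4²))/2 = 2 + (-62 + (G + 16))/2 = 2 + (-62 + (16 + G))/2 = 2 + (-46 + G)/2 = 2 + (-23 + G/2) = -21 + G/2)
S(90, 124) - 1*(-7382) = (-21 + (½)*90) - 1*(-7382) = (-21 + 45) + 7382 = 24 + 7382 = 7406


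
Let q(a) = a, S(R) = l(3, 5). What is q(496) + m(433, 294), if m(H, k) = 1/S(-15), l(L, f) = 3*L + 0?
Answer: 4465/9 ≈ 496.11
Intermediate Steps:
l(L, f) = 3*L
S(R) = 9 (S(R) = 3*3 = 9)
m(H, k) = ⅑ (m(H, k) = 1/9 = ⅑)
q(496) + m(433, 294) = 496 + ⅑ = 4465/9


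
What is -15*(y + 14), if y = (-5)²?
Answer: -585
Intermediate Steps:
y = 25
-15*(y + 14) = -15*(25 + 14) = -15*39 = -585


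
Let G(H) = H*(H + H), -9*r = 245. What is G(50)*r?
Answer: -1225000/9 ≈ -1.3611e+5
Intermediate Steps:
r = -245/9 (r = -⅑*245 = -245/9 ≈ -27.222)
G(H) = 2*H² (G(H) = H*(2*H) = 2*H²)
G(50)*r = (2*50²)*(-245/9) = (2*2500)*(-245/9) = 5000*(-245/9) = -1225000/9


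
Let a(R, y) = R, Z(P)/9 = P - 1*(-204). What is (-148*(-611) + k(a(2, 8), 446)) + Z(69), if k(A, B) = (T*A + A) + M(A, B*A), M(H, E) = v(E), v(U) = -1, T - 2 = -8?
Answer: 92874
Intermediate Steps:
T = -6 (T = 2 - 8 = -6)
Z(P) = 1836 + 9*P (Z(P) = 9*(P - 1*(-204)) = 9*(P + 204) = 9*(204 + P) = 1836 + 9*P)
M(H, E) = -1
k(A, B) = -1 - 5*A (k(A, B) = (-6*A + A) - 1 = -5*A - 1 = -1 - 5*A)
(-148*(-611) + k(a(2, 8), 446)) + Z(69) = (-148*(-611) + (-1 - 5*2)) + (1836 + 9*69) = (90428 + (-1 - 10)) + (1836 + 621) = (90428 - 11) + 2457 = 90417 + 2457 = 92874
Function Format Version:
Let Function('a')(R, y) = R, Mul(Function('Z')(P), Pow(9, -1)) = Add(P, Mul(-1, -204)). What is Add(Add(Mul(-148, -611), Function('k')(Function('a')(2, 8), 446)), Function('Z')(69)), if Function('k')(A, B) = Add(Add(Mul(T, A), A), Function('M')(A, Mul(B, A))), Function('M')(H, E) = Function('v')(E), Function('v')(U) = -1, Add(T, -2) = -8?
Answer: 92874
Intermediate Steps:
T = -6 (T = Add(2, -8) = -6)
Function('Z')(P) = Add(1836, Mul(9, P)) (Function('Z')(P) = Mul(9, Add(P, Mul(-1, -204))) = Mul(9, Add(P, 204)) = Mul(9, Add(204, P)) = Add(1836, Mul(9, P)))
Function('M')(H, E) = -1
Function('k')(A, B) = Add(-1, Mul(-5, A)) (Function('k')(A, B) = Add(Add(Mul(-6, A), A), -1) = Add(Mul(-5, A), -1) = Add(-1, Mul(-5, A)))
Add(Add(Mul(-148, -611), Function('k')(Function('a')(2, 8), 446)), Function('Z')(69)) = Add(Add(Mul(-148, -611), Add(-1, Mul(-5, 2))), Add(1836, Mul(9, 69))) = Add(Add(90428, Add(-1, -10)), Add(1836, 621)) = Add(Add(90428, -11), 2457) = Add(90417, 2457) = 92874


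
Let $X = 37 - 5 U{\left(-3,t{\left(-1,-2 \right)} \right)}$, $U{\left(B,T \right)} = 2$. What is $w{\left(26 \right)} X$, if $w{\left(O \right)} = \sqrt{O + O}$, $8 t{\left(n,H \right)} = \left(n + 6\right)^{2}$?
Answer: $54 \sqrt{13} \approx 194.7$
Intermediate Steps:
$t{\left(n,H \right)} = \frac{\left(6 + n\right)^{2}}{8}$ ($t{\left(n,H \right)} = \frac{\left(n + 6\right)^{2}}{8} = \frac{\left(6 + n\right)^{2}}{8}$)
$w{\left(O \right)} = \sqrt{2} \sqrt{O}$ ($w{\left(O \right)} = \sqrt{2 O} = \sqrt{2} \sqrt{O}$)
$X = 27$ ($X = 37 - 5 \cdot 2 = 37 - 10 = 27$)
$w{\left(26 \right)} X = \sqrt{2} \sqrt{26} \cdot 27 = 2 \sqrt{13} \cdot 27 = 54 \sqrt{13}$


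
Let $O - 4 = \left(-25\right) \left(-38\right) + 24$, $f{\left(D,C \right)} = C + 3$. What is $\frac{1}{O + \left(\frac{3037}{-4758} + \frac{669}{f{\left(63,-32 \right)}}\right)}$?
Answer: $\frac{137982}{131675221} \approx 0.0010479$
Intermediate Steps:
$f{\left(D,C \right)} = 3 + C$
$O = 978$ ($O = 4 + \left(\left(-25\right) \left(-38\right) + 24\right) = 4 + \left(950 + 24\right) = 4 + 974 = 978$)
$\frac{1}{O + \left(\frac{3037}{-4758} + \frac{669}{f{\left(63,-32 \right)}}\right)} = \frac{1}{978 + \left(\frac{3037}{-4758} + \frac{669}{3 - 32}\right)} = \frac{1}{978 + \left(3037 \left(- \frac{1}{4758}\right) + \frac{669}{-29}\right)} = \frac{1}{978 + \left(- \frac{3037}{4758} + 669 \left(- \frac{1}{29}\right)\right)} = \frac{1}{978 - \frac{3271175}{137982}} = \frac{1}{\frac{131675221}{137982}} = \frac{137982}{131675221}$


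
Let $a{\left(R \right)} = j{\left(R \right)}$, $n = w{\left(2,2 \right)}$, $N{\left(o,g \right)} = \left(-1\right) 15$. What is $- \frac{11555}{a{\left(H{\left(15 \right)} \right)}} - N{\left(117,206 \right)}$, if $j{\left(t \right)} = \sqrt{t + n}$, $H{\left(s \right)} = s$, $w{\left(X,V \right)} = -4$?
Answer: $15 - \frac{11555 \sqrt{11}}{11} \approx -3469.0$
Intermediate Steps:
$N{\left(o,g \right)} = -15$
$n = -4$
$j{\left(t \right)} = \sqrt{-4 + t}$ ($j{\left(t \right)} = \sqrt{t - 4} = \sqrt{-4 + t}$)
$a{\left(R \right)} = \sqrt{-4 + R}$
$- \frac{11555}{a{\left(H{\left(15 \right)} \right)}} - N{\left(117,206 \right)} = - \frac{11555}{\sqrt{-4 + 15}} - -15 = - \frac{11555}{\sqrt{11}} + 15 = - 11555 \frac{\sqrt{11}}{11} + 15 = - \frac{11555 \sqrt{11}}{11} + 15 = 15 - \frac{11555 \sqrt{11}}{11}$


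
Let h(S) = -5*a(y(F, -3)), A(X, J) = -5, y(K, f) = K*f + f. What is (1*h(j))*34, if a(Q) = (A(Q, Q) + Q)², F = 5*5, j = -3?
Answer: -1171130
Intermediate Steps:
F = 25
y(K, f) = f + K*f
a(Q) = (-5 + Q)²
h(S) = -34445 (h(S) = -5*(-5 - 3*(1 + 25))² = -5*(-5 - 3*26)² = -5*(-5 - 78)² = -5*(-83)² = -5*6889 = -34445)
(1*h(j))*34 = (1*(-34445))*34 = -34445*34 = -1171130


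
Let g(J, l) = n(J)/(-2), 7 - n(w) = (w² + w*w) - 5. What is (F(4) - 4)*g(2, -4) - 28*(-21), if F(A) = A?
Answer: 588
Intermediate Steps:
n(w) = 12 - 2*w² (n(w) = 7 - ((w² + w*w) - 5) = 7 - ((w² + w²) - 5) = 7 - (2*w² - 5) = 7 - (-5 + 2*w²) = 7 + (5 - 2*w²) = 12 - 2*w²)
g(J, l) = -6 + J² (g(J, l) = (12 - 2*J²)/(-2) = (12 - 2*J²)*(-½) = -6 + J²)
(F(4) - 4)*g(2, -4) - 28*(-21) = (4 - 4)*(-6 + 2²) - 28*(-21) = 0*(-6 + 4) + 588 = 0*(-2) + 588 = 0 + 588 = 588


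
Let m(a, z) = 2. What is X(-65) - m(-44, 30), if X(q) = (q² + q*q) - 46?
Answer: 8402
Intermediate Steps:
X(q) = -46 + 2*q² (X(q) = (q² + q²) - 46 = 2*q² - 46 = -46 + 2*q²)
X(-65) - m(-44, 30) = (-46 + 2*(-65)²) - 1*2 = (-46 + 2*4225) - 2 = (-46 + 8450) - 2 = 8404 - 2 = 8402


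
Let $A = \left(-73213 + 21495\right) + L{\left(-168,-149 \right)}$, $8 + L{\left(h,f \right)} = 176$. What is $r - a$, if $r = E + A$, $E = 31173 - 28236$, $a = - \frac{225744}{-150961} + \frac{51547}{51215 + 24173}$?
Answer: $- \frac{553272234782423}{11380647868} \approx -48615.0$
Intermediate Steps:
$L{\left(h,f \right)} = 168$ ($L{\left(h,f \right)} = -8 + 176 = 168$)
$a = \frac{24799975339}{11380647868}$ ($a = \left(-225744\right) \left(- \frac{1}{150961}\right) + \frac{51547}{75388} = \frac{225744}{150961} + 51547 \cdot \frac{1}{75388} = \frac{225744}{150961} + \frac{51547}{75388} = \frac{24799975339}{11380647868} \approx 2.1791$)
$A = -51550$ ($A = \left(-73213 + 21495\right) + 168 = -51718 + 168 = -51550$)
$E = 2937$
$r = -48613$ ($r = 2937 - 51550 = -48613$)
$r - a = -48613 - \frac{24799975339}{11380647868} = - \frac{553272234782423}{11380647868}$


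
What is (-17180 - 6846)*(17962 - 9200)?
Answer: -210515812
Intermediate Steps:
(-17180 - 6846)*(17962 - 9200) = -24026*8762 = -210515812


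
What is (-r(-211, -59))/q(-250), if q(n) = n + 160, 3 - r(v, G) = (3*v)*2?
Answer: 141/10 ≈ 14.100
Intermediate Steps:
r(v, G) = 3 - 6*v (r(v, G) = 3 - 3*v*2 = 3 - 6*v)
q(n) = 160 + n
(-r(-211, -59))/q(-250) = (-(3 - 6*(-211)))/(160 - 250) = -(3 + 1266)/(-90) = -1*1269*(-1/90) = -1269*(-1/90) = 141/10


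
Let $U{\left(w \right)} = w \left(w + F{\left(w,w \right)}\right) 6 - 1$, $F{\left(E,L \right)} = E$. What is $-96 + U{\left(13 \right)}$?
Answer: $1931$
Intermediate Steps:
$U{\left(w \right)} = -1 + 12 w^{2}$ ($U{\left(w \right)} = w \left(w + w\right) 6 - 1 = w 2 w 6 - 1 = 2 w^{2} \cdot 6 - 1 = 12 w^{2} - 1 = -1 + 12 w^{2}$)
$-96 + U{\left(13 \right)} = -96 - \left(1 - 12 \cdot 13^{2}\right) = -96 + \left(-1 + 12 \cdot 169\right) = -96 + \left(-1 + 2028\right) = -96 + 2027 = 1931$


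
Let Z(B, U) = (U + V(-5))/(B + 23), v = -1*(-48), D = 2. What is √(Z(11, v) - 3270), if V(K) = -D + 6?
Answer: 2*I*√236147/17 ≈ 57.171*I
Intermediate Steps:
v = 48
V(K) = 4 (V(K) = -1*2 + 6 = -2 + 6 = 4)
Z(B, U) = (4 + U)/(23 + B) (Z(B, U) = (U + 4)/(B + 23) = (4 + U)/(23 + B))
√(Z(11, v) - 3270) = √((4 + 48)/(23 + 11) - 3270) = √(52/34 - 3270) = √((1/34)*52 - 3270) = √(26/17 - 3270) = √(-55564/17) = 2*I*√236147/17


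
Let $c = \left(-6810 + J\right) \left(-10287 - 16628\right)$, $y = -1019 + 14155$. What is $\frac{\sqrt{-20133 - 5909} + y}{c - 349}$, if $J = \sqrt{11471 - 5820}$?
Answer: $\frac{13136 + i \sqrt{26042}}{183290801 - 26915 \sqrt{5651}} \approx 7.2467 \cdot 10^{-5} + 8.9026 \cdot 10^{-7} i$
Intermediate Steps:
$J = \sqrt{5651} \approx 75.173$
$y = 13136$
$c = 183291150 - 26915 \sqrt{5651}$ ($c = \left(-6810 + \sqrt{5651}\right) \left(-10287 - 16628\right) = \left(-6810 + \sqrt{5651}\right) \left(-26915\right) = 183291150 - 26915 \sqrt{5651} \approx 1.8127 \cdot 10^{8}$)
$\frac{\sqrt{-20133 - 5909} + y}{c - 349} = \frac{\sqrt{-20133 - 5909} + 13136}{\left(183291150 - 26915 \sqrt{5651}\right) - 349} = \frac{\sqrt{-26042} + 13136}{183290801 - 26915 \sqrt{5651}} = \frac{i \sqrt{26042} + 13136}{183290801 - 26915 \sqrt{5651}} = \frac{13136 + i \sqrt{26042}}{183290801 - 26915 \sqrt{5651}}$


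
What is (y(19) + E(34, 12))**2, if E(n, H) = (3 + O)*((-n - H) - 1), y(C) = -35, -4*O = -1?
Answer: 564001/16 ≈ 35250.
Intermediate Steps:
O = 1/4 (O = -1/4*(-1) = 1/4 ≈ 0.25000)
E(n, H) = -13/4 - 13*H/4 - 13*n/4 (E(n, H) = (3 + 1/4)*((-n - H) - 1) = 13*((-H - n) - 1)/4 = 13*(-1 - H - n)/4 = -13/4 - 13*H/4 - 13*n/4)
(y(19) + E(34, 12))**2 = (-35 + (-13/4 - 13/4*12 - 13/4*34))**2 = (-35 + (-13/4 - 39 - 221/2))**2 = (-35 - 611/4)**2 = (-751/4)**2 = 564001/16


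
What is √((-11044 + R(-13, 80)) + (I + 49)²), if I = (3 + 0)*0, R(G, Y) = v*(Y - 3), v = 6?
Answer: 9*I*√101 ≈ 90.449*I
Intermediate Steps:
R(G, Y) = -18 + 6*Y (R(G, Y) = 6*(Y - 3) = 6*(-3 + Y) = -18 + 6*Y)
I = 0 (I = 3*0 = 0)
√((-11044 + R(-13, 80)) + (I + 49)²) = √((-11044 + (-18 + 6*80)) + (0 + 49)²) = √((-11044 + (-18 + 480)) + 49²) = √((-11044 + 462) + 2401) = √(-10582 + 2401) = √(-8181) = 9*I*√101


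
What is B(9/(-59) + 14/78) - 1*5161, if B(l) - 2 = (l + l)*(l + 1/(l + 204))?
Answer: -6411693744441181/1242817576533 ≈ -5159.0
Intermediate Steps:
B(l) = 2 + 2*l*(l + 1/(204 + l)) (B(l) = 2 + (l + l)*(l + 1/(l + 204)) = 2 + (2*l)*(l + 1/(204 + l)) = 2 + 2*l*(l + 1/(204 + l)))
B(9/(-59) + 14/78) - 1*5161 = 2*(204 + (9/(-59) + 14/78)³ + 2*(9/(-59) + 14/78) + 204*(9/(-59) + 14/78)²)/(204 + (9/(-59) + 14/78)) - 1*5161 = 2*(204 + (9*(-1/59) + 14*(1/78))³ + 2*(9*(-1/59) + 14*(1/78)) + 204*(9*(-1/59) + 14*(1/78))²)/(204 + (9*(-1/59) + 14*(1/78))) - 5161 = 2*(204 + (-9/59 + 7/39)³ + 2*(-9/59 + 7/39) + 204*(-9/59 + 7/39)²)/(204 + (-9/59 + 7/39)) - 5161 = 2*(204 + (62/2301)³ + 2*(62/2301) + 204*(62/2301)²)/(204 + 62/2301) - 5161 = 2*(204 + 238328/12182876901 + 124/2301 + 204*(3844/5294601))/(469466/2301) - 5161 = 2*(2301/469466)*(204 + 238328/12182876901 + 124/2301 + 261392/1764867) - 5161 = 2*(2301/469466)*(2487768045632/12182876901) - 5161 = 2487768045632/1242817576533 - 5161 = -6411693744441181/1242817576533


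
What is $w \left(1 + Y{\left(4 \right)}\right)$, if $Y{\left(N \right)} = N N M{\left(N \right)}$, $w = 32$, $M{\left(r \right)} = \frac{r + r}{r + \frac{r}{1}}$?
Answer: $544$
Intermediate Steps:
$M{\left(r \right)} = 1$ ($M{\left(r \right)} = \frac{2 r}{r + r 1} = \frac{2 r}{r + r} = \frac{2 r}{2 r} = 2 r \frac{1}{2 r} = 1$)
$Y{\left(N \right)} = N^{2}$ ($Y{\left(N \right)} = N N 1 = N^{2} \cdot 1 = N^{2}$)
$w \left(1 + Y{\left(4 \right)}\right) = 32 \left(1 + 4^{2}\right) = 32 \left(1 + 16\right) = 32 \cdot 17 = 544$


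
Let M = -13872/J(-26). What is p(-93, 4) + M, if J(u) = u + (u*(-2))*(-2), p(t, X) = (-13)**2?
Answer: 17921/65 ≈ 275.71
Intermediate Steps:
p(t, X) = 169
J(u) = 5*u (J(u) = u - 2*u*(-2) = u + 4*u = 5*u)
M = 6936/65 (M = -13872/(5*(-26)) = -13872/(-130) = -13872*(-1/130) = 6936/65 ≈ 106.71)
p(-93, 4) + M = 169 + 6936/65 = 17921/65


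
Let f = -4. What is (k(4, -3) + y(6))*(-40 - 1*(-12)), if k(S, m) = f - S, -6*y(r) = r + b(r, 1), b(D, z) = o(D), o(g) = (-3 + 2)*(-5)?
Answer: 826/3 ≈ 275.33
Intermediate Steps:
o(g) = 5 (o(g) = -1*(-5) = 5)
b(D, z) = 5
y(r) = -5/6 - r/6 (y(r) = -(r + 5)/6 = -(5 + r)/6 = -5/6 - r/6)
k(S, m) = -4 - S
(k(4, -3) + y(6))*(-40 - 1*(-12)) = ((-4 - 1*4) + (-5/6 - 1/6*6))*(-40 - 1*(-12)) = ((-4 - 4) + (-5/6 - 1))*(-40 + 12) = (-8 - 11/6)*(-28) = -59/6*(-28) = 826/3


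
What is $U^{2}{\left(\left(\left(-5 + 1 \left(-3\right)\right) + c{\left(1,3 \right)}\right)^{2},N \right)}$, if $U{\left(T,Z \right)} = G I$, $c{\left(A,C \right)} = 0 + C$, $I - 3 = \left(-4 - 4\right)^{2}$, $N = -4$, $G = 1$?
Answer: $4489$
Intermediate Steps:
$I = 67$ ($I = 3 + \left(-4 - 4\right)^{2} = 3 + \left(-8\right)^{2} = 3 + 64 = 67$)
$c{\left(A,C \right)} = C$
$U{\left(T,Z \right)} = 67$ ($U{\left(T,Z \right)} = 1 \cdot 67 = 67$)
$U^{2}{\left(\left(\left(-5 + 1 \left(-3\right)\right) + c{\left(1,3 \right)}\right)^{2},N \right)} = 67^{2} = 4489$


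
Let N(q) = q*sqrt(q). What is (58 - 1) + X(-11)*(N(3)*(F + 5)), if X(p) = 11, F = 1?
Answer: 57 + 198*sqrt(3) ≈ 399.95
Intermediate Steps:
N(q) = q**(3/2)
(58 - 1) + X(-11)*(N(3)*(F + 5)) = (58 - 1) + 11*(3**(3/2)*(1 + 5)) = 57 + 11*((3*sqrt(3))*6) = 57 + 11*(18*sqrt(3)) = 57 + 198*sqrt(3)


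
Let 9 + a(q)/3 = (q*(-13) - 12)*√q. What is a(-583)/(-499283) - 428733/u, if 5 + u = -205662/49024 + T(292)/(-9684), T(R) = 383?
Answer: 12703027254084418473/273616388138705 - 22701*I*√583/499283 ≈ 46426.0 - 1.0978*I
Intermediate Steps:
a(q) = -27 + 3*√q*(-12 - 13*q) (a(q) = -27 + 3*((q*(-13) - 12)*√q) = -27 + 3*((-13*q - 12)*√q) = -27 + 3*((-12 - 13*q)*√q) = -27 + 3*(√q*(-12 - 13*q)) = -27 + 3*√q*(-12 - 13*q))
u = -548018635/59343552 (u = -5 + (-205662/49024 + 383/(-9684)) = -5 + (-205662*1/49024 + 383*(-1/9684)) = -5 + (-102831/24512 - 383/9684) = -5 - 251300875/59343552 = -548018635/59343552 ≈ -9.2347)
a(-583)/(-499283) - 428733/u = (-27 - (-22737)*I*√583 - 36*I*√583)/(-499283) - 428733/(-548018635/59343552) = (-27 - (-22737)*I*√583 - 36*I*√583)*(-1/499283) - 428733*(-59343552/548018635) = (-27 + 22737*I*√583 - 36*I*√583)*(-1/499283) + 25442539079616/548018635 = (-27 + 22701*I*√583)*(-1/499283) + 25442539079616/548018635 = (27/499283 - 22701*I*√583/499283) + 25442539079616/548018635 = 12703027254084418473/273616388138705 - 22701*I*√583/499283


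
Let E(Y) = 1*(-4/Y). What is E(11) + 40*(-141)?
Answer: -62044/11 ≈ -5640.4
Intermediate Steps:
E(Y) = -4/Y
E(11) + 40*(-141) = -4/11 + 40*(-141) = -4*1/11 - 5640 = -4/11 - 5640 = -62044/11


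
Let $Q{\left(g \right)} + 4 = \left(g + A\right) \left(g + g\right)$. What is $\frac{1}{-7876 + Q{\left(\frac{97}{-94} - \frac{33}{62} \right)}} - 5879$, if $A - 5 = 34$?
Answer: $- \frac{99805796092537}{16976661672} \approx -5879.0$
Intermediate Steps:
$A = 39$ ($A = 5 + 34 = 39$)
$Q{\left(g \right)} = -4 + 2 g \left(39 + g\right)$ ($Q{\left(g \right)} = -4 + \left(g + 39\right) \left(g + g\right) = -4 + \left(39 + g\right) 2 g = -4 + 2 g \left(39 + g\right)$)
$\frac{1}{-7876 + Q{\left(\frac{97}{-94} - \frac{33}{62} \right)}} - 5879 = \frac{1}{-7876 + \left(-4 + 2 \left(\frac{97}{-94} - \frac{33}{62}\right)^{2} + 78 \left(\frac{97}{-94} - \frac{33}{62}\right)\right)} - 5879 = \frac{1}{-7876 + \left(-4 + 2 \left(97 \left(- \frac{1}{94}\right) - \frac{33}{62}\right)^{2} + 78 \left(97 \left(- \frac{1}{94}\right) - \frac{33}{62}\right)\right)} - 5879 = \frac{1}{-7876 + \left(-4 + 2 \left(- \frac{97}{94} - \frac{33}{62}\right)^{2} + 78 \left(- \frac{97}{94} - \frac{33}{62}\right)\right)} - 5879 = \frac{1}{-7876 + \left(-4 + 2 \left(- \frac{2279}{1457}\right)^{2} + 78 \left(- \frac{2279}{1457}\right)\right)} - 5879 = \frac{1}{-7876 - \frac{257102948}{2122849}} - 5879 = \frac{1}{- \frac{16976661672}{2122849}} - 5879 = - \frac{2122849}{16976661672} - 5879 = - \frac{99805796092537}{16976661672}$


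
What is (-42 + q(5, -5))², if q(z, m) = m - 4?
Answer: 2601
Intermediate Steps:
q(z, m) = -4 + m
(-42 + q(5, -5))² = (-42 + (-4 - 5))² = (-42 - 9)² = (-51)² = 2601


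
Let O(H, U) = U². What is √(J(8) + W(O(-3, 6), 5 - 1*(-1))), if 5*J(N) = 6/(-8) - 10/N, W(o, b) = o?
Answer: √890/5 ≈ 5.9666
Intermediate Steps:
J(N) = -3/20 - 2/N (J(N) = (6/(-8) - 10/N)/5 = (6*(-⅛) - 10/N)/5 = (-¾ - 10/N)/5 = -3/20 - 2/N)
√(J(8) + W(O(-3, 6), 5 - 1*(-1))) = √((-3/20 - 2/8) + 6²) = √((-3/20 - 2*⅛) + 36) = √((-3/20 - ¼) + 36) = √(-⅖ + 36) = √(178/5) = √890/5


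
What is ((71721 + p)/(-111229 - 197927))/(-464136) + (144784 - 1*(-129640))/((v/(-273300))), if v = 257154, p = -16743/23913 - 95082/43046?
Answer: -307715250863875445694094824679/1055068320791648345293152 ≈ -2.9165e+5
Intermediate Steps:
p = -499069174/171559833 (p = -16743*1/23913 - 95082*1/43046 = -5581/7971 - 47541/21523 = -499069174/171559833 ≈ -2.9090)
((71721 + p)/(-111229 - 197927))/(-464136) + (144784 - 1*(-129640))/((v/(-273300))) = ((71721 - 499069174/171559833)/(-111229 - 197927))/(-464136) + (144784 - 1*(-129640))/((257154/(-273300))) = ((12303943713419/171559833)/(-309156))*(-1/464136) + (144784 + 129640)/((257154*(-1/273300))) = ((12303943713419/171559833)*(-1/309156))*(-1/464136) + 274424/(-42859/45550) = -12303943713419/53038751730948*(-1/464136) + 274424*(-45550/42859) = 12303943713419/24617194073395280928 - 12500013200/42859 = -307715250863875445694094824679/1055068320791648345293152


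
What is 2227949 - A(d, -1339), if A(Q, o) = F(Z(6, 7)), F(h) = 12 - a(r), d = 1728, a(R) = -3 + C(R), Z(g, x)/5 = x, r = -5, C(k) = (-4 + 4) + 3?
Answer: 2227937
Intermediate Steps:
C(k) = 3 (C(k) = 0 + 3 = 3)
Z(g, x) = 5*x
a(R) = 0 (a(R) = -3 + 3 = 0)
F(h) = 12 (F(h) = 12 - 1*0 = 12 + 0 = 12)
A(Q, o) = 12
2227949 - A(d, -1339) = 2227949 - 1*12 = 2227949 - 12 = 2227937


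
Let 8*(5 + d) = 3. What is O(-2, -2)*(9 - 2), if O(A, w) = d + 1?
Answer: -203/8 ≈ -25.375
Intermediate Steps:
d = -37/8 (d = -5 + (1/8)*3 = -5 + 3/8 = -37/8 ≈ -4.6250)
O(A, w) = -29/8 (O(A, w) = -37/8 + 1 = -29/8)
O(-2, -2)*(9 - 2) = -29*(9 - 2)/8 = -29/8*7 = -203/8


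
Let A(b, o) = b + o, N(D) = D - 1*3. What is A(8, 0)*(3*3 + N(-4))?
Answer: 16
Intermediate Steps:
N(D) = -3 + D (N(D) = D - 3 = -3 + D)
A(8, 0)*(3*3 + N(-4)) = (8 + 0)*(3*3 + (-3 - 4)) = 8*(9 - 7) = 8*2 = 16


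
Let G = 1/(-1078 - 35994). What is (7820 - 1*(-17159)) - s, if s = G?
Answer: 926021489/37072 ≈ 24979.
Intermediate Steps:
G = -1/37072 (G = 1/(-37072) = -1/37072 ≈ -2.6975e-5)
s = -1/37072 ≈ -2.6975e-5
(7820 - 1*(-17159)) - s = (7820 - 1*(-17159)) - 1*(-1/37072) = (7820 + 17159) + 1/37072 = 24979 + 1/37072 = 926021489/37072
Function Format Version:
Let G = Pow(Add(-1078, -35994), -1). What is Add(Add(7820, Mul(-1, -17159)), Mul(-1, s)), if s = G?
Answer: Rational(926021489, 37072) ≈ 24979.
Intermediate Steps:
G = Rational(-1, 37072) (G = Pow(-37072, -1) = Rational(-1, 37072) ≈ -2.6975e-5)
s = Rational(-1, 37072) ≈ -2.6975e-5
Add(Add(7820, Mul(-1, -17159)), Mul(-1, s)) = Add(Add(7820, Mul(-1, -17159)), Mul(-1, Rational(-1, 37072))) = Add(Add(7820, 17159), Rational(1, 37072)) = Add(24979, Rational(1, 37072)) = Rational(926021489, 37072)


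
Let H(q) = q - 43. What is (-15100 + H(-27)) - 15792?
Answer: -30962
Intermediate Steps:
H(q) = -43 + q
(-15100 + H(-27)) - 15792 = (-15100 + (-43 - 27)) - 15792 = (-15100 - 70) - 15792 = -15170 - 15792 = -30962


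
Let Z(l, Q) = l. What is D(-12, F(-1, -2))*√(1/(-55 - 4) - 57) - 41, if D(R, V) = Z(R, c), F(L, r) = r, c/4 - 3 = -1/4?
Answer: -41 - 696*I*√59/59 ≈ -41.0 - 90.611*I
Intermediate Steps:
c = 11 (c = 12 + 4*(-1/4) = 12 + 4*(-1*¼) = 12 + 4*(-¼) = 12 - 1 = 11)
D(R, V) = R
D(-12, F(-1, -2))*√(1/(-55 - 4) - 57) - 41 = -12*√(1/(-55 - 4) - 57) - 41 = -12*√(1/(-59) - 57) - 41 = -12*√(-1/59 - 57) - 41 = -696*I*√59/59 - 41 = -41 - 696*I*√59/59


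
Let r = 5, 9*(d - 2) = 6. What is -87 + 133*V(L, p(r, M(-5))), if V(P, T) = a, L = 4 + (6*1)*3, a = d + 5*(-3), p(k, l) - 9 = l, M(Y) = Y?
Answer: -5182/3 ≈ -1727.3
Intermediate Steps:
d = 8/3 (d = 2 + (⅑)*6 = 2 + ⅔ = 8/3 ≈ 2.6667)
p(k, l) = 9 + l
a = -37/3 (a = 8/3 + 5*(-3) = 8/3 - 15 = -37/3 ≈ -12.333)
L = 22 (L = 4 + 6*3 = 4 + 18 = 22)
V(P, T) = -37/3
-87 + 133*V(L, p(r, M(-5))) = -87 + 133*(-37/3) = -87 - 4921/3 = -5182/3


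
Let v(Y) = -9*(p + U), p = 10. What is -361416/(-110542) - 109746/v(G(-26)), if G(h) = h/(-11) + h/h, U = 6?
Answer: 338432951/442168 ≈ 765.39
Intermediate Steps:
G(h) = 1 - h/11 (G(h) = h*(-1/11) + 1 = -h/11 + 1 = 1 - h/11)
v(Y) = -144 (v(Y) = -9*(10 + 6) = -9*16 = -144)
-361416/(-110542) - 109746/v(G(-26)) = -361416/(-110542) - 109746/(-144) = -361416*(-1/110542) - 109746*(-1/144) = 180708/55271 + 6097/8 = 338432951/442168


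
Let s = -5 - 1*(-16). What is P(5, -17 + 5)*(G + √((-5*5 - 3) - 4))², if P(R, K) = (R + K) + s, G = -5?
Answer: -28 - 160*I*√2 ≈ -28.0 - 226.27*I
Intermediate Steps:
s = 11 (s = -5 + 16 = 11)
P(R, K) = 11 + K + R (P(R, K) = (R + K) + 11 = (K + R) + 11 = 11 + K + R)
P(5, -17 + 5)*(G + √((-5*5 - 3) - 4))² = (11 + (-17 + 5) + 5)*(-5 + √((-5*5 - 3) - 4))² = (11 - 12 + 5)*(-5 + √((-25 - 3) - 4))² = 4*(-5 + √(-28 - 4))² = 4*(-5 + √(-32))² = 4*(-5 + 4*I*√2)²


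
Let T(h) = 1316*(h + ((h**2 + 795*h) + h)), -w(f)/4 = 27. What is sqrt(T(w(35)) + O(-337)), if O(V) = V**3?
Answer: I*sqrt(136198945) ≈ 11670.0*I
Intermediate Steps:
w(f) = -108 (w(f) = -4*27 = -108)
T(h) = 1316*h**2 + 1048852*h (T(h) = 1316*(h + (h**2 + 796*h)) = 1316*(h**2 + 797*h) = 1316*h**2 + 1048852*h)
sqrt(T(w(35)) + O(-337)) = sqrt(1316*(-108)*(797 - 108) + (-337)**3) = sqrt(1316*(-108)*689 - 38272753) = sqrt(-97926192 - 38272753) = sqrt(-136198945) = I*sqrt(136198945)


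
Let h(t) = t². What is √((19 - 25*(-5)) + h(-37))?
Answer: √1513 ≈ 38.897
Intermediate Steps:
√((19 - 25*(-5)) + h(-37)) = √((19 - 25*(-5)) + (-37)²) = √((19 + 125) + 1369) = √(144 + 1369) = √1513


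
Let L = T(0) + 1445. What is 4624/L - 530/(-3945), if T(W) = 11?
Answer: 237667/71799 ≈ 3.3102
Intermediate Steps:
L = 1456 (L = 11 + 1445 = 1456)
4624/L - 530/(-3945) = 4624/1456 - 530/(-3945) = 4624*(1/1456) - 530*(-1/3945) = 289/91 + 106/789 = 237667/71799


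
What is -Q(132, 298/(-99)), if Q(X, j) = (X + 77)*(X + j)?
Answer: -242630/9 ≈ -26959.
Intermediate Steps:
Q(X, j) = (77 + X)*(X + j)
-Q(132, 298/(-99)) = -(132² + 77*132 + 77*(298/(-99)) + 132*(298/(-99))) = -(17424 + 10164 + 77*(298*(-1/99)) + 132*(298*(-1/99))) = -(17424 + 10164 + 77*(-298/99) + 132*(-298/99)) = -(17424 + 10164 - 2086/9 - 1192/3) = -1*242630/9 = -242630/9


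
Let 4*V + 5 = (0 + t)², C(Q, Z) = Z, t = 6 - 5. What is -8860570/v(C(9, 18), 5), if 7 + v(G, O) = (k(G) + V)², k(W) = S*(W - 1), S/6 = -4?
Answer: -4430285/83637 ≈ -52.970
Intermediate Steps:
t = 1
S = -24 (S = 6*(-4) = -24)
V = -1 (V = -5/4 + (0 + 1)²/4 = -5/4 + (¼)*1² = -5/4 + (¼)*1 = -5/4 + ¼ = -1)
k(W) = 24 - 24*W (k(W) = -24*(W - 1) = -24*(-1 + W) = 24 - 24*W)
v(G, O) = -7 + (23 - 24*G)² (v(G, O) = -7 + ((24 - 24*G) - 1)² = -7 + (23 - 24*G)²)
-8860570/v(C(9, 18), 5) = -8860570/(-7 + (-23 + 24*18)²) = -8860570/(-7 + (-23 + 432)²) = -8860570/(-7 + 409²) = -8860570/(-7 + 167281) = -8860570/167274 = -8860570*1/167274 = -4430285/83637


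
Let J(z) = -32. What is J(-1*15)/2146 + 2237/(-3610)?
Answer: -2458061/3873530 ≈ -0.63458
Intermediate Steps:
J(-1*15)/2146 + 2237/(-3610) = -32/2146 + 2237/(-3610) = -32*1/2146 + 2237*(-1/3610) = -16/1073 - 2237/3610 = -2458061/3873530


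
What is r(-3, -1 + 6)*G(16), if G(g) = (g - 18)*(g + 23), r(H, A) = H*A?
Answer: 1170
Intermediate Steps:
r(H, A) = A*H
G(g) = (-18 + g)*(23 + g)
r(-3, -1 + 6)*G(16) = ((-1 + 6)*(-3))*(-414 + 16² + 5*16) = (5*(-3))*(-414 + 256 + 80) = -15*(-78) = 1170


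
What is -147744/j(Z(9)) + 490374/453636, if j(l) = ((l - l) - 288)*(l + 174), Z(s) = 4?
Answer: 4444470/1121489 ≈ 3.9630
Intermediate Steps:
j(l) = -50112 - 288*l (j(l) = (0 - 288)*(174 + l) = -288*(174 + l) = -50112 - 288*l)
-147744/j(Z(9)) + 490374/453636 = -147744/(-50112 - 288*4) + 490374/453636 = -147744/(-50112 - 1152) + 490374*(1/453636) = -147744/(-51264) + 27243/25202 = -147744*(-1/51264) + 27243/25202 = 513/178 + 27243/25202 = 4444470/1121489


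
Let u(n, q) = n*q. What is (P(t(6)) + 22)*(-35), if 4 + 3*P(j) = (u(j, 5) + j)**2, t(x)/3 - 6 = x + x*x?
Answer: -26129530/3 ≈ -8.7098e+6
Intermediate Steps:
t(x) = 18 + 3*x + 3*x**2 (t(x) = 18 + 3*(x + x*x) = 18 + 3*(x + x**2) = 18 + (3*x + 3*x**2) = 18 + 3*x + 3*x**2)
P(j) = -4/3 + 12*j**2 (P(j) = -4/3 + (j*5 + j)**2/3 = -4/3 + (5*j + j)**2/3 = -4/3 + (6*j)**2/3 = -4/3 + (36*j**2)/3 = -4/3 + 12*j**2)
(P(t(6)) + 22)*(-35) = ((-4/3 + 12*(18 + 3*6 + 3*6**2)**2) + 22)*(-35) = ((-4/3 + 12*(18 + 18 + 3*36)**2) + 22)*(-35) = ((-4/3 + 12*(18 + 18 + 108)**2) + 22)*(-35) = ((-4/3 + 12*144**2) + 22)*(-35) = ((-4/3 + 12*20736) + 22)*(-35) = ((-4/3 + 248832) + 22)*(-35) = (746492/3 + 22)*(-35) = (746558/3)*(-35) = -26129530/3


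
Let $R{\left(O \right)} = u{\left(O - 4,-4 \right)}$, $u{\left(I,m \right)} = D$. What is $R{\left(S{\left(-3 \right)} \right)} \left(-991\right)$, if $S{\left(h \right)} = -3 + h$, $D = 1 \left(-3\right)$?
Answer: $2973$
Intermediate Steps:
$D = -3$
$u{\left(I,m \right)} = -3$
$R{\left(O \right)} = -3$
$R{\left(S{\left(-3 \right)} \right)} \left(-991\right) = \left(-3\right) \left(-991\right) = 2973$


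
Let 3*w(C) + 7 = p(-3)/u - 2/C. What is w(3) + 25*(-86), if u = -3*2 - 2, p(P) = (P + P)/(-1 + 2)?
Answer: -77483/36 ≈ -2152.3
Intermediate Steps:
p(P) = 2*P (p(P) = (2*P)/1 = (2*P)*1 = 2*P)
u = -8 (u = -6 - 2 = -8)
w(C) = -25/12 - 2/(3*C) (w(C) = -7/3 + ((2*(-3))/(-8) - 2/C)/3 = -7/3 + (-6*(-⅛) - 2/C)/3 = -7/3 + (¾ - 2/C)/3 = -7/3 + (¼ - 2/(3*C)) = -25/12 - 2/(3*C))
w(3) + 25*(-86) = (1/12)*(-8 - 25*3)/3 + 25*(-86) = (1/12)*(⅓)*(-8 - 75) - 2150 = (1/12)*(⅓)*(-83) - 2150 = -83/36 - 2150 = -77483/36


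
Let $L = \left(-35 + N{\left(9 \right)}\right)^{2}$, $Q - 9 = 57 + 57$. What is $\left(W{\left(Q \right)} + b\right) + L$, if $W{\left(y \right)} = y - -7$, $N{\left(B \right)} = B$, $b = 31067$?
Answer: $31873$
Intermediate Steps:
$Q = 123$ ($Q = 9 + \left(57 + 57\right) = 9 + 114 = 123$)
$L = 676$ ($L = \left(-35 + 9\right)^{2} = \left(-26\right)^{2} = 676$)
$W{\left(y \right)} = 7 + y$ ($W{\left(y \right)} = y + 7 = 7 + y$)
$\left(W{\left(Q \right)} + b\right) + L = \left(\left(7 + 123\right) + 31067\right) + 676 = \left(130 + 31067\right) + 676 = 31197 + 676 = 31873$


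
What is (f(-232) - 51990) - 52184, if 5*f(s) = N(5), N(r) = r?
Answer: -104173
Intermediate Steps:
f(s) = 1 (f(s) = (⅕)*5 = 1)
(f(-232) - 51990) - 52184 = (1 - 51990) - 52184 = -51989 - 52184 = -104173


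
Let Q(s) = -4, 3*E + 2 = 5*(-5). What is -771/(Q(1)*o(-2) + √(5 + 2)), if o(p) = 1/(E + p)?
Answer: 11308/277 - 31097*√7/277 ≈ -256.20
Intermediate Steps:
E = -9 (E = -⅔ + (5*(-5))/3 = -⅔ + (⅓)*(-25) = -⅔ - 25/3 = -9)
o(p) = 1/(-9 + p)
-771/(Q(1)*o(-2) + √(5 + 2)) = -771/(-4/(-9 - 2) + √(5 + 2)) = -771/(-4/(-11) + √7) = -771/(-4*(-1/11) + √7) = -771/(4/11 + √7)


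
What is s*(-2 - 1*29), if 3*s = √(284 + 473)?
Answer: -31*√757/3 ≈ -284.31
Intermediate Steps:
s = √757/3 (s = √(284 + 473)/3 = √757/3 ≈ 9.1712)
s*(-2 - 1*29) = (√757/3)*(-2 - 1*29) = (√757/3)*(-2 - 29) = (√757/3)*(-31) = -31*√757/3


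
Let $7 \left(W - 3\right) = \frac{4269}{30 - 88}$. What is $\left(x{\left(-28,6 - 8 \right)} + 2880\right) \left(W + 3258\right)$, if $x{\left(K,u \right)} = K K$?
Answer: $\frac{2417684904}{203} \approx 1.191 \cdot 10^{7}$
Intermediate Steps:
$x{\left(K,u \right)} = K^{2}$
$W = - \frac{3051}{406}$ ($W = 3 + \frac{4269 \frac{1}{30 - 88}}{7} = 3 + \frac{4269 \frac{1}{-58}}{7} = 3 + \frac{4269 \left(- \frac{1}{58}\right)}{7} = 3 + \frac{1}{7} \left(- \frac{4269}{58}\right) = 3 - \frac{4269}{406} = - \frac{3051}{406} \approx -7.5148$)
$\left(x{\left(-28,6 - 8 \right)} + 2880\right) \left(W + 3258\right) = \left(\left(-28\right)^{2} + 2880\right) \left(- \frac{3051}{406} + 3258\right) = \left(784 + 2880\right) \frac{1319697}{406} = 3664 \cdot \frac{1319697}{406} = \frac{2417684904}{203}$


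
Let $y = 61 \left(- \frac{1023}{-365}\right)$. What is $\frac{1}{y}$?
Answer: $\frac{365}{62403} \approx 0.0058491$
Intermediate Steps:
$y = \frac{62403}{365}$ ($y = 61 \left(\left(-1023\right) \left(- \frac{1}{365}\right)\right) = 61 \cdot \frac{1023}{365} = \frac{62403}{365} \approx 170.97$)
$\frac{1}{y} = \frac{1}{\frac{62403}{365}} = \frac{365}{62403}$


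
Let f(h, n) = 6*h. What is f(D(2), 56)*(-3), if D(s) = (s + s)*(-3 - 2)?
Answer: 360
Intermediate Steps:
D(s) = -10*s (D(s) = (2*s)*(-5) = -10*s)
f(D(2), 56)*(-3) = (6*(-10*2))*(-3) = (6*(-20))*(-3) = -120*(-3) = 360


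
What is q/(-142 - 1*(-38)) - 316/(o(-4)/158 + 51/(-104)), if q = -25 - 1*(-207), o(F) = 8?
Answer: 10359733/14452 ≈ 716.84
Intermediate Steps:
q = 182 (q = -25 + 207 = 182)
q/(-142 - 1*(-38)) - 316/(o(-4)/158 + 51/(-104)) = 182/(-142 - 1*(-38)) - 316/(8/158 + 51/(-104)) = 182/(-142 + 38) - 316/(8*(1/158) + 51*(-1/104)) = 182/(-104) - 316/(4/79 - 51/104) = 182*(-1/104) - 316/(-3613/8216) = -7/4 - 316*(-8216/3613) = -7/4 + 2596256/3613 = 10359733/14452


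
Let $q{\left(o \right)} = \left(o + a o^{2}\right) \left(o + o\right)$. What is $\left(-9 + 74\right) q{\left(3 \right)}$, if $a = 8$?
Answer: $29250$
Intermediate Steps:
$q{\left(o \right)} = 2 o \left(o + 8 o^{2}\right)$ ($q{\left(o \right)} = \left(o + 8 o^{2}\right) \left(o + o\right) = \left(o + 8 o^{2}\right) 2 o = 2 o \left(o + 8 o^{2}\right)$)
$\left(-9 + 74\right) q{\left(3 \right)} = \left(-9 + 74\right) 3^{2} \left(2 + 16 \cdot 3\right) = 65 \cdot 9 \left(2 + 48\right) = 65 \cdot 9 \cdot 50 = 65 \cdot 450 = 29250$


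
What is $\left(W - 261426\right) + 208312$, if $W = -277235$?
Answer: $-330349$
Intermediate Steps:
$\left(W - 261426\right) + 208312 = \left(-277235 - 261426\right) + 208312 = -538661 + 208312 = -330349$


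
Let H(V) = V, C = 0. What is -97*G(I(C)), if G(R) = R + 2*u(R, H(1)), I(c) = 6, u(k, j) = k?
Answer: -1746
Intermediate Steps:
G(R) = 3*R (G(R) = R + 2*R = 3*R)
-97*G(I(C)) = -291*6 = -97*18 = -1746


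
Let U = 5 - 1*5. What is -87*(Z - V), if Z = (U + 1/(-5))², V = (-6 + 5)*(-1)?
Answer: 2088/25 ≈ 83.520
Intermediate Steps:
V = 1 (V = -1*(-1) = 1)
U = 0 (U = 5 - 5 = 0)
Z = 1/25 (Z = (0 + 1/(-5))² = (0 + 1*(-⅕))² = (0 - ⅕)² = (-⅕)² = 1/25 ≈ 0.040000)
-87*(Z - V) = -87*(1/25 - 1*1) = -87*(1/25 - 1) = -87*(-24/25) = 2088/25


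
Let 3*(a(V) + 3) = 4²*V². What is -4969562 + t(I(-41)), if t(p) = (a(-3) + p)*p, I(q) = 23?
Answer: -4967998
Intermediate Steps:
a(V) = -3 + 16*V²/3 (a(V) = -3 + (4²*V²)/3 = -3 + (16*V²)/3 = -3 + 16*V²/3)
t(p) = p*(45 + p) (t(p) = ((-3 + (16/3)*(-3)²) + p)*p = ((-3 + (16/3)*9) + p)*p = ((-3 + 48) + p)*p = (45 + p)*p = p*(45 + p))
-4969562 + t(I(-41)) = -4969562 + 23*(45 + 23) = -4969562 + 23*68 = -4969562 + 1564 = -4967998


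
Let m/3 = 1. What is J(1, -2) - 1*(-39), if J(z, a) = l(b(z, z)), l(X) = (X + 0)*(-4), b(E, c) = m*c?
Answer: 27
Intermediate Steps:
m = 3 (m = 3*1 = 3)
b(E, c) = 3*c
l(X) = -4*X (l(X) = X*(-4) = -4*X)
J(z, a) = -12*z
J(1, -2) - 1*(-39) = -12*1 - 1*(-39) = -12 + 39 = 27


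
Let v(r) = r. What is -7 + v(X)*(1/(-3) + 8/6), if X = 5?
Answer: -2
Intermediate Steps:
-7 + v(X)*(1/(-3) + 8/6) = -7 + 5*(1/(-3) + 8/6) = -7 + 5*(1*(-⅓) + 8*(⅙)) = -7 + 5*(-⅓ + 4/3) = -7 + 5*1 = -7 + 5 = -2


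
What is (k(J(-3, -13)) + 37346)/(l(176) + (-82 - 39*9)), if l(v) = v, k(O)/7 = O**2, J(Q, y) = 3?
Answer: -37409/257 ≈ -145.56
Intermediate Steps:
k(O) = 7*O**2
(k(J(-3, -13)) + 37346)/(l(176) + (-82 - 39*9)) = (7*3**2 + 37346)/(176 + (-82 - 39*9)) = (7*9 + 37346)/(176 + (-82 - 351)) = (63 + 37346)/(176 - 433) = 37409/(-257) = 37409*(-1/257) = -37409/257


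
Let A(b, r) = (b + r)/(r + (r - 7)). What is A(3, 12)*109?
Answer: 1635/17 ≈ 96.177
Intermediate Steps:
A(b, r) = (b + r)/(-7 + 2*r) (A(b, r) = (b + r)/(r + (-7 + r)) = (b + r)/(-7 + 2*r))
A(3, 12)*109 = ((3 + 12)/(-7 + 2*12))*109 = (15/(-7 + 24))*109 = (15/17)*109 = 1635/17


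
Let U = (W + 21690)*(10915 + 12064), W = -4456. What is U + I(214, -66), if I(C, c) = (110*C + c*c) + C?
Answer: 396048196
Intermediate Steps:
U = 396020086 (U = (-4456 + 21690)*(10915 + 12064) = 17234*22979 = 396020086)
I(C, c) = c**2 + 111*C (I(C, c) = (110*C + c**2) + C = (c**2 + 110*C) + C = c**2 + 111*C)
U + I(214, -66) = 396020086 + ((-66)**2 + 111*214) = 396020086 + (4356 + 23754) = 396020086 + 28110 = 396048196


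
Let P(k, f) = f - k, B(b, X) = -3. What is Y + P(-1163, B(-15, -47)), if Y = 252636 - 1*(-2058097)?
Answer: 2311893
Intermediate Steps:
Y = 2310733 (Y = 252636 + 2058097 = 2310733)
Y + P(-1163, B(-15, -47)) = 2310733 + (-3 - 1*(-1163)) = 2310733 + (-3 + 1163) = 2310733 + 1160 = 2311893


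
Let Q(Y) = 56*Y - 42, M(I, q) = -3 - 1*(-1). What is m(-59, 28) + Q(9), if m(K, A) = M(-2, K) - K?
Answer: 519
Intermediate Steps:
M(I, q) = -2 (M(I, q) = -3 + 1 = -2)
Q(Y) = -42 + 56*Y
m(K, A) = -2 - K
m(-59, 28) + Q(9) = (-2 - 1*(-59)) + (-42 + 56*9) = (-2 + 59) + (-42 + 504) = 57 + 462 = 519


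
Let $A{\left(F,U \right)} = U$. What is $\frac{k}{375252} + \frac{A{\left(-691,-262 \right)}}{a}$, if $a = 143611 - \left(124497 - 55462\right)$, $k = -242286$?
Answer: $- \frac{756959865}{1166033048} \approx -0.64918$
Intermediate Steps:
$a = 74576$ ($a = 143611 - \left(124497 - 55462\right) = 143611 - 69035 = 74576$)
$\frac{k}{375252} + \frac{A{\left(-691,-262 \right)}}{a} = - \frac{242286}{375252} - \frac{262}{74576} = \left(-242286\right) \frac{1}{375252} - \frac{131}{37288} = - \frac{40381}{62542} - \frac{131}{37288} = - \frac{756959865}{1166033048}$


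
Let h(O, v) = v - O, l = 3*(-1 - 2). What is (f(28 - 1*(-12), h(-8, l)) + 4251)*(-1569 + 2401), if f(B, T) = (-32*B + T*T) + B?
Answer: 2505984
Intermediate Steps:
l = -9 (l = 3*(-3) = -9)
f(B, T) = T² - 31*B (f(B, T) = (-32*B + T²) + B = (T² - 32*B) + B = T² - 31*B)
(f(28 - 1*(-12), h(-8, l)) + 4251)*(-1569 + 2401) = (((-9 - 1*(-8))² - 31*(28 - 1*(-12))) + 4251)*(-1569 + 2401) = (((-9 + 8)² - 31*(28 + 12)) + 4251)*832 = (((-1)² - 31*40) + 4251)*832 = ((1 - 1240) + 4251)*832 = (-1239 + 4251)*832 = 3012*832 = 2505984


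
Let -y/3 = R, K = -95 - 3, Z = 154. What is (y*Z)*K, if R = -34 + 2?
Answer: -1448832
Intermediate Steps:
K = -98
R = -32
y = 96 (y = -3*(-32) = 96)
(y*Z)*K = (96*154)*(-98) = 14784*(-98) = -1448832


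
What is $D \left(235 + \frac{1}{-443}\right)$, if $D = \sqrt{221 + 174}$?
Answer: $\frac{104104 \sqrt{395}}{443} \approx 4670.5$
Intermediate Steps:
$D = \sqrt{395} \approx 19.875$
$D \left(235 + \frac{1}{-443}\right) = \sqrt{395} \left(235 + \frac{1}{-443}\right) = \sqrt{395} \left(235 - \frac{1}{443}\right) = \sqrt{395} \cdot \frac{104104}{443} = \frac{104104 \sqrt{395}}{443}$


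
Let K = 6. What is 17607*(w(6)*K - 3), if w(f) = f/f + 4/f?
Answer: 123249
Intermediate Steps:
w(f) = 1 + 4/f
17607*(w(6)*K - 3) = 17607*(((4 + 6)/6)*6 - 3) = 17607*(((⅙)*10)*6 - 3) = 17607*((5/3)*6 - 3) = 17607*(10 - 3) = 17607*7 = 123249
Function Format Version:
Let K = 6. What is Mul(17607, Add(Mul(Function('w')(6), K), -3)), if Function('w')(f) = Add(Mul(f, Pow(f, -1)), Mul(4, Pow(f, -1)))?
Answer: 123249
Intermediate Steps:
Function('w')(f) = Add(1, Mul(4, Pow(f, -1)))
Mul(17607, Add(Mul(Function('w')(6), K), -3)) = Mul(17607, Add(Mul(Mul(Pow(6, -1), Add(4, 6)), 6), -3)) = Mul(17607, Add(Mul(Mul(Rational(1, 6), 10), 6), -3)) = Mul(17607, Add(Mul(Rational(5, 3), 6), -3)) = Mul(17607, Add(10, -3)) = Mul(17607, 7) = 123249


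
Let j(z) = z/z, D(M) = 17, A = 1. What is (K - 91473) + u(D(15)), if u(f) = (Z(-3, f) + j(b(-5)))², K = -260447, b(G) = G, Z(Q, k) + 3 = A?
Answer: -351919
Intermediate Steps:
Z(Q, k) = -2 (Z(Q, k) = -3 + 1 = -2)
j(z) = 1
u(f) = 1 (u(f) = (-2 + 1)² = (-1)² = 1)
(K - 91473) + u(D(15)) = (-260447 - 91473) + 1 = -351920 + 1 = -351919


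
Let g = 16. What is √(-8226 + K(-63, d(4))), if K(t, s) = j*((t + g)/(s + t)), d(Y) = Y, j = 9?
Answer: 3*I*√3178861/59 ≈ 90.658*I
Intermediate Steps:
K(t, s) = 9*(16 + t)/(s + t) (K(t, s) = 9*((t + 16)/(s + t)) = 9*((16 + t)/(s + t)) = 9*(16 + t)/(s + t))
√(-8226 + K(-63, d(4))) = √(-8226 + 9*(16 - 63)/(4 - 63)) = √(-8226 + 9*(-47)/(-59)) = √(-8226 + 9*(-1/59)*(-47)) = √(-8226 + 423/59) = √(-484911/59) = 3*I*√3178861/59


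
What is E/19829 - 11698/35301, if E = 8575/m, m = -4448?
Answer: -1032059193691/3113526736992 ≈ -0.33148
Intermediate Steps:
E = -8575/4448 (E = 8575/(-4448) = 8575*(-1/4448) = -8575/4448 ≈ -1.9278)
E/19829 - 11698/35301 = -8575/4448/19829 - 11698/35301 = -8575/4448*1/19829 - 11698*1/35301 = -8575/88199392 - 11698/35301 = -1032059193691/3113526736992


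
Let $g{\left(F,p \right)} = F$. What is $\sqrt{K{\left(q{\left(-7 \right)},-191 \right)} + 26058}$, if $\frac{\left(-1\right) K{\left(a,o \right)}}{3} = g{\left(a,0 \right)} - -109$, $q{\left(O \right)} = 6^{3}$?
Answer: $3 \sqrt{2787} \approx 158.38$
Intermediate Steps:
$q{\left(O \right)} = 216$
$K{\left(a,o \right)} = -327 - 3 a$ ($K{\left(a,o \right)} = - 3 \left(a - -109\right) = - 3 \left(a + 109\right) = - 3 \left(109 + a\right) = -327 - 3 a$)
$\sqrt{K{\left(q{\left(-7 \right)},-191 \right)} + 26058} = \sqrt{\left(-327 - 648\right) + 26058} = \sqrt{-975 + 26058} = \sqrt{25083} = 3 \sqrt{2787}$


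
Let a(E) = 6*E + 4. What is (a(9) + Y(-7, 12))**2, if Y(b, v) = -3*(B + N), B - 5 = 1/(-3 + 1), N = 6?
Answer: 2809/4 ≈ 702.25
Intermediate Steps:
B = 9/2 (B = 5 + 1/(-3 + 1) = 5 + 1/(-2) = 5 - 1/2 = 9/2 ≈ 4.5000)
a(E) = 4 + 6*E
Y(b, v) = -63/2 (Y(b, v) = -3*(9/2 + 6) = -3*21/2 = -63/2)
(a(9) + Y(-7, 12))**2 = ((4 + 6*9) - 63/2)**2 = ((4 + 54) - 63/2)**2 = (58 - 63/2)**2 = (53/2)**2 = 2809/4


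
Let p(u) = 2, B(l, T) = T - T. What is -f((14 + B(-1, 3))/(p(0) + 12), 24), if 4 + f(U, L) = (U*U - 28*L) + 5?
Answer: 670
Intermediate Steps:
B(l, T) = 0
f(U, L) = 1 + U² - 28*L (f(U, L) = -4 + ((U*U - 28*L) + 5) = -4 + ((U² - 28*L) + 5) = -4 + (5 + U² - 28*L) = 1 + U² - 28*L)
-f((14 + B(-1, 3))/(p(0) + 12), 24) = -(1 + ((14 + 0)/(2 + 12))² - 28*24) = -(1 + (14/14)² - 672) = -(1 + (14*(1/14))² - 672) = -(1 + 1² - 672) = -(1 + 1 - 672) = -1*(-670) = 670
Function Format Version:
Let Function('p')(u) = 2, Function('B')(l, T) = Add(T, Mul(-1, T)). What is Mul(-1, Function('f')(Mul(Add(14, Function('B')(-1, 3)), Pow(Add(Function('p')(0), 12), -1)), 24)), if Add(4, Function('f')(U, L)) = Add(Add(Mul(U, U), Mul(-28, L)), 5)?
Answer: 670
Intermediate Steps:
Function('B')(l, T) = 0
Function('f')(U, L) = Add(1, Pow(U, 2), Mul(-28, L)) (Function('f')(U, L) = Add(-4, Add(Add(Mul(U, U), Mul(-28, L)), 5)) = Add(-4, Add(Add(Pow(U, 2), Mul(-28, L)), 5)) = Add(-4, Add(5, Pow(U, 2), Mul(-28, L))) = Add(1, Pow(U, 2), Mul(-28, L)))
Mul(-1, Function('f')(Mul(Add(14, Function('B')(-1, 3)), Pow(Add(Function('p')(0), 12), -1)), 24)) = Mul(-1, Add(1, Pow(Mul(Add(14, 0), Pow(Add(2, 12), -1)), 2), Mul(-28, 24))) = Mul(-1, Add(1, Pow(Mul(14, Pow(14, -1)), 2), -672)) = Mul(-1, Add(1, Pow(Mul(14, Rational(1, 14)), 2), -672)) = Mul(-1, Add(1, Pow(1, 2), -672)) = Mul(-1, Add(1, 1, -672)) = Mul(-1, -670) = 670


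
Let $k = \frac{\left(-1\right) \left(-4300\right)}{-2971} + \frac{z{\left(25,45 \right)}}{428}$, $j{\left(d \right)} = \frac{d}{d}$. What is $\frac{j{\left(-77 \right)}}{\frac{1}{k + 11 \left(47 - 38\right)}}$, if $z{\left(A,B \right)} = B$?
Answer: $\frac{124180507}{1271588} \approx 97.658$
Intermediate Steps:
$j{\left(d \right)} = 1$
$k = - \frac{1706705}{1271588}$ ($k = \frac{\left(-1\right) \left(-4300\right)}{-2971} + \frac{45}{428} = 4300 \left(- \frac{1}{2971}\right) + 45 \cdot \frac{1}{428} = - \frac{4300}{2971} + \frac{45}{428} = - \frac{1706705}{1271588} \approx -1.3422$)
$\frac{j{\left(-77 \right)}}{\frac{1}{k + 11 \left(47 - 38\right)}} = 1 \frac{1}{\frac{1}{- \frac{1706705}{1271588} + 11 \left(47 - 38\right)}} = 1 \frac{1}{\frac{1}{- \frac{1706705}{1271588} + 11 \cdot 9}} = 1 \frac{1}{\frac{1}{- \frac{1706705}{1271588} + 99}} = 1 \frac{1}{\frac{1}{\frac{124180507}{1271588}}} = 1 \frac{1}{\frac{1271588}{124180507}} = 1 \cdot \frac{124180507}{1271588} = \frac{124180507}{1271588}$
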